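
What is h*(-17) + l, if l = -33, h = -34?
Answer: 545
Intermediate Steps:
h*(-17) + l = -34*(-17) - 33 = 578 - 33 = 545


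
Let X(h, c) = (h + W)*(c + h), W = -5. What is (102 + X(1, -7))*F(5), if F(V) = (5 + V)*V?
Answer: 6300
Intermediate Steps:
X(h, c) = (-5 + h)*(c + h) (X(h, c) = (h - 5)*(c + h) = (-5 + h)*(c + h))
F(V) = V*(5 + V)
(102 + X(1, -7))*F(5) = (102 + (1² - 5*(-7) - 5*1 - 7*1))*(5*(5 + 5)) = (102 + (1 + 35 - 5 - 7))*(5*10) = (102 + 24)*50 = 126*50 = 6300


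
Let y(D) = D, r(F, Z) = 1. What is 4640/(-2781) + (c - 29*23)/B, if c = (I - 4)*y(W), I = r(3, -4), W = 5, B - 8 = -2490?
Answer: -4809919/3451221 ≈ -1.3937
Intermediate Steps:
B = -2482 (B = 8 - 2490 = -2482)
I = 1
c = -15 (c = (1 - 4)*5 = -3*5 = -15)
4640/(-2781) + (c - 29*23)/B = 4640/(-2781) + (-15 - 29*23)/(-2482) = 4640*(-1/2781) + (-15 - 667)*(-1/2482) = -4640/2781 - 682*(-1/2482) = -4640/2781 + 341/1241 = -4809919/3451221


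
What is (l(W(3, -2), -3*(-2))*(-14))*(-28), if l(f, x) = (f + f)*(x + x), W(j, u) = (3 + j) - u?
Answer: 75264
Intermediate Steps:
W(j, u) = 3 + j - u
l(f, x) = 4*f*x (l(f, x) = (2*f)*(2*x) = 4*f*x)
(l(W(3, -2), -3*(-2))*(-14))*(-28) = ((4*(3 + 3 - 1*(-2))*(-3*(-2)))*(-14))*(-28) = ((4*(3 + 3 + 2)*6)*(-14))*(-28) = ((4*8*6)*(-14))*(-28) = (192*(-14))*(-28) = -2688*(-28) = 75264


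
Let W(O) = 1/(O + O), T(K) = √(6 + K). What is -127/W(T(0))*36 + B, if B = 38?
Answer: 38 - 9144*√6 ≈ -22360.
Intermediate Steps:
W(O) = 1/(2*O)
-127/W(T(0))*36 + B = -127*2*√(6 + 0)*36 + 38 = -127*2*√6*36 + 38 = -254*√6*36 + 38 = -9144*√6 + 38 = 38 - 9144*√6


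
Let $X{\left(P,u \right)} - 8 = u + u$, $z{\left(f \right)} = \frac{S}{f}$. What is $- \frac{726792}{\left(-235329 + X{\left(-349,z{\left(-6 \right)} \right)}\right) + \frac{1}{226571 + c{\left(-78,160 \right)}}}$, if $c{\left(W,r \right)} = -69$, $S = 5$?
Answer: $\frac{493859524752}{159903163933} \approx 3.0885$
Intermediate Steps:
$z{\left(f \right)} = \frac{5}{f}$
$X{\left(P,u \right)} = 8 + 2 u$ ($X{\left(P,u \right)} = 8 + \left(u + u\right) = 8 + 2 u$)
$- \frac{726792}{\left(-235329 + X{\left(-349,z{\left(-6 \right)} \right)}\right) + \frac{1}{226571 + c{\left(-78,160 \right)}}} = - \frac{726792}{\left(-235329 + \left(8 + 2 \frac{5}{-6}\right)\right) + \frac{1}{226571 - 69}} = - \frac{726792}{\left(-235329 + \left(8 + 2 \cdot 5 \left(- \frac{1}{6}\right)\right)\right) + \frac{1}{226502}} = - \frac{726792}{\left(-235329 + \left(8 + 2 \left(- \frac{5}{6}\right)\right)\right) + \frac{1}{226502}} = - \frac{726792}{\left(-235329 + \left(8 - \frac{5}{3}\right)\right) + \frac{1}{226502}} = - \frac{726792}{\left(-235329 + \frac{19}{3}\right) + \frac{1}{226502}} = - \frac{726792}{- \frac{705968}{3} + \frac{1}{226502}} = - \frac{726792}{- \frac{159903163933}{679506}} = \left(-726792\right) \left(- \frac{679506}{159903163933}\right) = \frac{493859524752}{159903163933}$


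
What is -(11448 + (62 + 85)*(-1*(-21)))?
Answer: -14535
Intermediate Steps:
-(11448 + (62 + 85)*(-1*(-21))) = -(11448 + 147*21) = -(11448 + 3087) = -1*14535 = -14535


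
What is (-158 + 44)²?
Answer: 12996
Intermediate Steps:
(-158 + 44)² = (-114)² = 12996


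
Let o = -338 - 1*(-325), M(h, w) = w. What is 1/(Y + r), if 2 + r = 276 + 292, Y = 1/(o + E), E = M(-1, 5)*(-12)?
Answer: 73/41317 ≈ 0.0017668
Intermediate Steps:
E = -60 (E = 5*(-12) = -60)
o = -13 (o = -338 + 325 = -13)
Y = -1/73 (Y = 1/(-13 - 60) = 1/(-73) = -1/73 ≈ -0.013699)
r = 566 (r = -2 + (276 + 292) = -2 + 568 = 566)
1/(Y + r) = 1/(-1/73 + 566) = 1/(41317/73) = 73/41317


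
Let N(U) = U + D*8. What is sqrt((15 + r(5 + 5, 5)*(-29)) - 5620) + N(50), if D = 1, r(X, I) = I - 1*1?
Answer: 58 + I*sqrt(5721) ≈ 58.0 + 75.637*I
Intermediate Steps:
r(X, I) = -1 + I (r(X, I) = I - 1 = -1 + I)
N(U) = 8 + U (N(U) = U + 1*8 = U + 8 = 8 + U)
sqrt((15 + r(5 + 5, 5)*(-29)) - 5620) + N(50) = sqrt((15 + (-1 + 5)*(-29)) - 5620) + (8 + 50) = sqrt((15 + 4*(-29)) - 5620) + 58 = sqrt((15 - 116) - 5620) + 58 = sqrt(-101 - 5620) + 58 = sqrt(-5721) + 58 = I*sqrt(5721) + 58 = 58 + I*sqrt(5721)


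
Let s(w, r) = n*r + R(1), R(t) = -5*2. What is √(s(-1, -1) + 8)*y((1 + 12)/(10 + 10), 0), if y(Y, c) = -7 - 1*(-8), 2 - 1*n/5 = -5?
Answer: I*√37 ≈ 6.0828*I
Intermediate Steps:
n = 35 (n = 10 - 5*(-5) = 10 + 25 = 35)
R(t) = -10
s(w, r) = -10 + 35*r (s(w, r) = 35*r - 10 = -10 + 35*r)
y(Y, c) = 1 (y(Y, c) = -7 + 8 = 1)
√(s(-1, -1) + 8)*y((1 + 12)/(10 + 10), 0) = √((-10 + 35*(-1)) + 8)*1 = √((-10 - 35) + 8)*1 = √(-45 + 8)*1 = √(-37)*1 = (I*√37)*1 = I*√37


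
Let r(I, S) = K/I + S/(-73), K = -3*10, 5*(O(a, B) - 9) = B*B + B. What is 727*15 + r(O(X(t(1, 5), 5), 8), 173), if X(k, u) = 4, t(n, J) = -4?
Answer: 31036138/2847 ≈ 10901.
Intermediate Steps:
O(a, B) = 9 + B/5 + B²/5 (O(a, B) = 9 + (B*B + B)/5 = 9 + (B² + B)/5 = 9 + (B + B²)/5 = 9 + (B/5 + B²/5) = 9 + B/5 + B²/5)
K = -30
r(I, S) = -30/I - S/73 (r(I, S) = -30/I + S/(-73) = -30/I + S*(-1/73) = -30/I - S/73)
727*15 + r(O(X(t(1, 5), 5), 8), 173) = 727*15 + (-30/(9 + (⅕)*8 + (⅕)*8²) - 1/73*173) = 10905 + (-30/(9 + 8/5 + (⅕)*64) - 173/73) = 10905 + (-30/(9 + 8/5 + 64/5) - 173/73) = 10905 + (-30/117/5 - 173/73) = 10905 + (-30*5/117 - 173/73) = 10905 + (-50/39 - 173/73) = 10905 - 10397/2847 = 31036138/2847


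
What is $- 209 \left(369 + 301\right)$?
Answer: $-140030$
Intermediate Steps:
$- 209 \left(369 + 301\right) = \left(-209\right) 670 = -140030$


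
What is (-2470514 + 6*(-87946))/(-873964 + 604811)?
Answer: 2998190/269153 ≈ 11.139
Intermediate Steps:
(-2470514 + 6*(-87946))/(-873964 + 604811) = (-2470514 - 527676)/(-269153) = -2998190*(-1/269153) = 2998190/269153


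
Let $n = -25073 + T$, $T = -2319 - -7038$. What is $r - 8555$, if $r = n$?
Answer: $-28909$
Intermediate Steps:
$T = 4719$ ($T = -2319 + 7038 = 4719$)
$n = -20354$ ($n = -25073 + 4719 = -20354$)
$r = -20354$
$r - 8555 = -20354 - 8555 = -28909$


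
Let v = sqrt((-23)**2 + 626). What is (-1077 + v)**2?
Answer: (1077 - sqrt(1155))**2 ≈ 1.0879e+6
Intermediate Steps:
v = sqrt(1155) (v = sqrt(529 + 626) = sqrt(1155) ≈ 33.985)
(-1077 + v)**2 = (-1077 + sqrt(1155))**2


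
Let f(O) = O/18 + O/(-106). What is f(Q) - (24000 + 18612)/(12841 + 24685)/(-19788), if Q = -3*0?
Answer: 3551/61880374 ≈ 5.7385e-5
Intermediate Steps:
Q = 0
f(O) = 22*O/477 (f(O) = O*(1/18) + O*(-1/106) = O/18 - O/106 = 22*O/477)
f(Q) - (24000 + 18612)/(12841 + 24685)/(-19788) = (22/477)*0 - (24000 + 18612)/(12841 + 24685)/(-19788) = 0 - 42612/37526*(-1)/19788 = 0 - 42612*(1/37526)*(-1)/19788 = 0 - 21306*(-1)/(18763*19788) = 0 - 1*(-3551/61880374) = 0 + 3551/61880374 = 3551/61880374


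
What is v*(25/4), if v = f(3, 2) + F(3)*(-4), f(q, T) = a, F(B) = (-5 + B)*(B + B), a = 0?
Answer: 300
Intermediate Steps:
F(B) = 2*B*(-5 + B) (F(B) = (-5 + B)*(2*B) = 2*B*(-5 + B))
f(q, T) = 0
v = 48 (v = 0 + (2*3*(-5 + 3))*(-4) = 0 + (2*3*(-2))*(-4) = 0 - 12*(-4) = 0 + 48 = 48)
v*(25/4) = 48*(25/4) = 300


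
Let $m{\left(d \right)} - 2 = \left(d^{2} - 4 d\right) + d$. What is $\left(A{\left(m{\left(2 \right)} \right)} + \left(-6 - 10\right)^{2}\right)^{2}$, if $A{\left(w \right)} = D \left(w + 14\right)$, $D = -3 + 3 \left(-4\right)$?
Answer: $2116$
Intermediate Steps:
$m{\left(d \right)} = 2 + d^{2} - 3 d$ ($m{\left(d \right)} = 2 + \left(\left(d^{2} - 4 d\right) + d\right) = 2 + \left(d^{2} - 3 d\right) = 2 + d^{2} - 3 d$)
$D = -15$ ($D = -3 - 12 = -15$)
$A{\left(w \right)} = -210 - 15 w$ ($A{\left(w \right)} = - 15 \left(w + 14\right) = - 15 \left(14 + w\right) = -210 - 15 w$)
$\left(A{\left(m{\left(2 \right)} \right)} + \left(-6 - 10\right)^{2}\right)^{2} = \left(\left(-210 - 15 \left(2 + 2^{2} - 6\right)\right) + \left(-6 - 10\right)^{2}\right)^{2} = \left(\left(-210 - 15 \left(2 + 4 - 6\right)\right) + \left(-16\right)^{2}\right)^{2} = \left(\left(-210 - 0\right) + 256\right)^{2} = \left(\left(-210 + 0\right) + 256\right)^{2} = \left(-210 + 256\right)^{2} = 46^{2} = 2116$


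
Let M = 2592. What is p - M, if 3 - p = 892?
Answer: -3481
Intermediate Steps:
p = -889 (p = 3 - 1*892 = 3 - 892 = -889)
p - M = -889 - 1*2592 = -889 - 2592 = -3481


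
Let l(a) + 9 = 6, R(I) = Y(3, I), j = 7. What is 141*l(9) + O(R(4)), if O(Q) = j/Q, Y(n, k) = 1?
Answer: -416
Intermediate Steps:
R(I) = 1
l(a) = -3 (l(a) = -9 + 6 = -3)
O(Q) = 7/Q
141*l(9) + O(R(4)) = 141*(-3) + 7/1 = -423 + 7*1 = -423 + 7 = -416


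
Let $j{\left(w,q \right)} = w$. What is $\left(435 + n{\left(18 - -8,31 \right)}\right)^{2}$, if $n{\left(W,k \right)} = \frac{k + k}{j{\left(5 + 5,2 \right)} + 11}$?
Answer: $\frac{84584809}{441} \approx 1.918 \cdot 10^{5}$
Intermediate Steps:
$n{\left(W,k \right)} = \frac{2 k}{21}$ ($n{\left(W,k \right)} = \frac{k + k}{\left(5 + 5\right) + 11} = \frac{2 k}{10 + 11} = \frac{2 k}{21}$)
$\left(435 + n{\left(18 - -8,31 \right)}\right)^{2} = \left(435 + \frac{2}{21} \cdot 31\right)^{2} = \left(435 + \frac{62}{21}\right)^{2} = \left(\frac{9197}{21}\right)^{2} = \frac{84584809}{441}$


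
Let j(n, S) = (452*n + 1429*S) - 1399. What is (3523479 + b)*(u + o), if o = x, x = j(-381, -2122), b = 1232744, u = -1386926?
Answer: -21844737711125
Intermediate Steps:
j(n, S) = -1399 + 452*n + 1429*S
x = -3205949 (x = -1399 + 452*(-381) + 1429*(-2122) = -1399 - 172212 - 3032338 = -3205949)
o = -3205949
(3523479 + b)*(u + o) = (3523479 + 1232744)*(-1386926 - 3205949) = 4756223*(-4592875) = -21844737711125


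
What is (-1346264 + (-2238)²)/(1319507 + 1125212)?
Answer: 3662380/2444719 ≈ 1.4981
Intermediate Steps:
(-1346264 + (-2238)²)/(1319507 + 1125212) = (-1346264 + 5008644)/2444719 = 3662380*(1/2444719) = 3662380/2444719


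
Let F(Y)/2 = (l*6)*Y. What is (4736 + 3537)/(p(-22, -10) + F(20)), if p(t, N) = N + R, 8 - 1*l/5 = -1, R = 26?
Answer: 8273/10816 ≈ 0.76488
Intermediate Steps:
l = 45 (l = 40 - 5*(-1) = 40 + 5 = 45)
p(t, N) = 26 + N (p(t, N) = N + 26 = 26 + N)
F(Y) = 540*Y (F(Y) = 2*((45*6)*Y) = 2*(270*Y) = 540*Y)
(4736 + 3537)/(p(-22, -10) + F(20)) = (4736 + 3537)/((26 - 10) + 540*20) = 8273/(16 + 10800) = 8273/10816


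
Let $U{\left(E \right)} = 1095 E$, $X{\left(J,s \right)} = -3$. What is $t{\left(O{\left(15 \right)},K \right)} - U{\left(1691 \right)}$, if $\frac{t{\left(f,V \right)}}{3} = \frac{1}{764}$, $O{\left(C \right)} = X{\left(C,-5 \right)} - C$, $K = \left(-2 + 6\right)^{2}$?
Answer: $- \frac{1414656777}{764} \approx -1.8516 \cdot 10^{6}$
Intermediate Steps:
$K = 16$ ($K = 4^{2} = 16$)
$O{\left(C \right)} = -3 - C$
$t{\left(f,V \right)} = \frac{3}{764}$
$t{\left(O{\left(15 \right)},K \right)} - U{\left(1691 \right)} = \frac{3}{764} - 1095 \cdot 1691 = \frac{3}{764} - 1851645 = - \frac{1414656777}{764}$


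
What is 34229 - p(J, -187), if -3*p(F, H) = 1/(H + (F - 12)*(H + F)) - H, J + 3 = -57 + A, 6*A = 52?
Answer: 13802295967/402501 ≈ 34291.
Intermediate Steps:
A = 26/3 (A = (1/6)*52 = 26/3 ≈ 8.6667)
J = -154/3 (J = -3 + (-57 + 26/3) = -3 - 145/3 = -154/3 ≈ -51.333)
p(F, H) = -1/(3*(H + (-12 + F)*(F + H))) + H/3 (p(F, H) = -(1/(H + (F - 12)*(H + F)) - H)/3 = -(1/(H + (-12 + F)*(F + H)) - H)/3 = -1/(3*(H + (-12 + F)*(F + H))) + H/3)
34229 - p(J, -187) = 34229 - (-1 - 11*(-187)**2 - 154/3*(-187)**2 - 187*(-154/3)**2 - 12*(-154/3)*(-187))/(3*((-154/3)**2 - 12*(-154/3) - 11*(-187) - 154/3*(-187))) = 34229 - (-1 - 11*34969 - 154/3*34969 - 187*23716/9 - 115192)/(3*(23716/9 + 616 + 2057 + 28798/3)) = 34229 - (-1 - 384659 - 5385226/3 - 4434892/9 - 115192)/(3*134167/9) = 34229 - 9*(-25089238)/(3*134167*9) = 34229 - 1*(-25089238/402501) = 34229 + 25089238/402501 = 13802295967/402501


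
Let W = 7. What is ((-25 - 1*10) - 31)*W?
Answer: -462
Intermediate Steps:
((-25 - 1*10) - 31)*W = ((-25 - 1*10) - 31)*7 = ((-25 - 10) - 31)*7 = (-35 - 31)*7 = -66*7 = -462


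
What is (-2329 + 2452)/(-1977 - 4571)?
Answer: -123/6548 ≈ -0.018784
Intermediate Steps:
(-2329 + 2452)/(-1977 - 4571) = 123/(-6548) = 123*(-1/6548) = -123/6548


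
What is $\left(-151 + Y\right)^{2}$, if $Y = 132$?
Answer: $361$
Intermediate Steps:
$\left(-151 + Y\right)^{2} = \left(-151 + 132\right)^{2} = \left(-19\right)^{2} = 361$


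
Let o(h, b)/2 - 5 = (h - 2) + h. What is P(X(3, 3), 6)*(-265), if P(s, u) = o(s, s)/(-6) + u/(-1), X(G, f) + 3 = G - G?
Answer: 1325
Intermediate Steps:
X(G, f) = -3 (X(G, f) = -3 + (G - G) = -3 + 0 = -3)
o(h, b) = 6 + 4*h (o(h, b) = 10 + 2*((h - 2) + h) = 10 + 2*((-2 + h) + h) = 10 + 2*(-2 + 2*h) = 10 + (-4 + 4*h) = 6 + 4*h)
P(s, u) = -1 - u - 2*s/3 (P(s, u) = (6 + 4*s)/(-6) + u/(-1) = (6 + 4*s)*(-⅙) + u*(-1) = (-1 - 2*s/3) - u = -1 - u - 2*s/3)
P(X(3, 3), 6)*(-265) = (-1 - 1*6 - ⅔*(-3))*(-265) = (-1 - 6 + 2)*(-265) = -5*(-265) = 1325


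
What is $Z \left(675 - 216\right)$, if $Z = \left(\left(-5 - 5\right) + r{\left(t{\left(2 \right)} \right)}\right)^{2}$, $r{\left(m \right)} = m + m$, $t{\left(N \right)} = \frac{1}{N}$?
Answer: $37179$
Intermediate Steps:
$r{\left(m \right)} = 2 m$
$Z = 81$ ($Z = \left(\left(-5 - 5\right) + \frac{2}{2}\right)^{2} = \left(-10 + 2 \cdot \frac{1}{2}\right)^{2} = \left(-10 + 1\right)^{2} = \left(-9\right)^{2} = 81$)
$Z \left(675 - 216\right) = 81 \left(675 - 216\right) = 81 \cdot 459 = 37179$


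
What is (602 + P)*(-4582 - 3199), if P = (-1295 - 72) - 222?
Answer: 7679847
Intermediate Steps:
P = -1589 (P = -1367 - 222 = -1589)
(602 + P)*(-4582 - 3199) = (602 - 1589)*(-4582 - 3199) = -987*(-7781) = 7679847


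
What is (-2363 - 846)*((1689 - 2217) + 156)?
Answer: 1193748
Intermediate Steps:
(-2363 - 846)*((1689 - 2217) + 156) = -3209*(-528 + 156) = -3209*(-372) = 1193748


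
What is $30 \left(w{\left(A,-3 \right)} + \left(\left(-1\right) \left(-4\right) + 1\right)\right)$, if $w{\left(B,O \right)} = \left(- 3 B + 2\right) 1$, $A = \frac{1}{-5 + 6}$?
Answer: $120$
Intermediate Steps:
$A = 1$ ($A = 1^{-1} = 1$)
$w{\left(B,O \right)} = 2 - 3 B$ ($w{\left(B,O \right)} = \left(2 - 3 B\right) 1 = 2 - 3 B$)
$30 \left(w{\left(A,-3 \right)} + \left(\left(-1\right) \left(-4\right) + 1\right)\right) = 30 \left(\left(2 - 3\right) + \left(\left(-1\right) \left(-4\right) + 1\right)\right) = 30 \left(\left(2 - 3\right) + \left(4 + 1\right)\right) = 30 \left(-1 + 5\right) = 30 \cdot 4 = 120$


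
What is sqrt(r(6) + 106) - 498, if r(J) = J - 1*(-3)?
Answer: -498 + sqrt(115) ≈ -487.28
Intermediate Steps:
r(J) = 3 + J (r(J) = J + 3 = 3 + J)
sqrt(r(6) + 106) - 498 = sqrt((3 + 6) + 106) - 498 = sqrt(9 + 106) - 498 = sqrt(115) - 498 = -498 + sqrt(115)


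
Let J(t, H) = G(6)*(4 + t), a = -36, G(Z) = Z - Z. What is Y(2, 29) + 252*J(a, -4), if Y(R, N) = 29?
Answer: 29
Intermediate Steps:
G(Z) = 0
J(t, H) = 0 (J(t, H) = 0*(4 + t) = 0)
Y(2, 29) + 252*J(a, -4) = 29 + 252*0 = 29 + 0 = 29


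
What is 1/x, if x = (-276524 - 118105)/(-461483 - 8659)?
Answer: 156714/131543 ≈ 1.1914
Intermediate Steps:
x = 131543/156714 (x = -394629/(-470142) = -394629*(-1/470142) = 131543/156714 ≈ 0.83938)
1/x = 1/(131543/156714) = 156714/131543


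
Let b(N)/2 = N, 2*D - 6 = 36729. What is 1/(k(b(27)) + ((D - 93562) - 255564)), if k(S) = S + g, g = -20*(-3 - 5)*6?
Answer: -2/659489 ≈ -3.0327e-6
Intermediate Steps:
D = 36735/2 (D = 3 + (½)*36729 = 3 + 36729/2 = 36735/2 ≈ 18368.)
b(N) = 2*N
g = 960 (g = -(-160)*6 = -20*(-48) = 960)
k(S) = 960 + S (k(S) = S + 960 = 960 + S)
1/(k(b(27)) + ((D - 93562) - 255564)) = 1/((960 + 2*27) + ((36735/2 - 93562) - 255564)) = 1/((960 + 54) + (-150389/2 - 255564)) = 1/(1014 - 661517/2) = 1/(-659489/2) = -2/659489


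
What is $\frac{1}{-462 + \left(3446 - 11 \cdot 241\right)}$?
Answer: $\frac{1}{333} \approx 0.003003$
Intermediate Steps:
$\frac{1}{-462 + \left(3446 - 11 \cdot 241\right)} = \frac{1}{-462 + \left(3446 - 2651\right)} = \frac{1}{-462 + 795} = \frac{1}{333}$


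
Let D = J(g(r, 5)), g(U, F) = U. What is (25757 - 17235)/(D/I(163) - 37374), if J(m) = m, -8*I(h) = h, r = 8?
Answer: -694543/3046013 ≈ -0.22802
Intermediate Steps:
I(h) = -h/8
D = 8
(25757 - 17235)/(D/I(163) - 37374) = (25757 - 17235)/(8/((-⅛*163)) - 37374) = 8522/(8/(-163/8) - 37374) = 8522/(8*(-8/163) - 37374) = 8522/(-64/163 - 37374) = 8522/(-6092026/163) = 8522*(-163/6092026) = -694543/3046013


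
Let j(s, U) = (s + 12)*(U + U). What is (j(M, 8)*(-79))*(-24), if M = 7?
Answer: 576384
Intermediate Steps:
j(s, U) = 2*U*(12 + s) (j(s, U) = (12 + s)*(2*U) = 2*U*(12 + s))
(j(M, 8)*(-79))*(-24) = ((2*8*(12 + 7))*(-79))*(-24) = ((2*8*19)*(-79))*(-24) = (304*(-79))*(-24) = -24016*(-24) = 576384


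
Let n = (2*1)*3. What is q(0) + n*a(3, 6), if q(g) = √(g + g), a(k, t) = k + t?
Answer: 54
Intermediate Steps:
q(g) = √2*√g (q(g) = √(2*g) = √2*√g)
n = 6 (n = 2*3 = 6)
q(0) + n*a(3, 6) = √2*√0 + 6*(3 + 6) = √2*0 + 6*9 = 0 + 54 = 54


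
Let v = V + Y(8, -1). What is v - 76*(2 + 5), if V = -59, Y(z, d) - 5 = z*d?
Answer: -594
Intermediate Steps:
Y(z, d) = 5 + d*z (Y(z, d) = 5 + z*d = 5 + d*z)
v = -62 (v = -59 + (5 - 1*8) = -59 + (5 - 8) = -59 - 3 = -62)
v - 76*(2 + 5) = -62 - 76*(2 + 5) = -62 - 76*7 = -62 - 532 = -594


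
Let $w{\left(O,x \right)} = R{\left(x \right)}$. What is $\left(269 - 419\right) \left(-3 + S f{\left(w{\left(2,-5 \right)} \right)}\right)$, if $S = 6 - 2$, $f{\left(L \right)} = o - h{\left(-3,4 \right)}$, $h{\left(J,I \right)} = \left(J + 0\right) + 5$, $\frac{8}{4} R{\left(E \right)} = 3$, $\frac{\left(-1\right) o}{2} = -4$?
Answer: $-3150$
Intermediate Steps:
$o = 8$ ($o = \left(-2\right) \left(-4\right) = 8$)
$R{\left(E \right)} = \frac{3}{2}$ ($R{\left(E \right)} = \frac{1}{2} \cdot 3 = \frac{3}{2}$)
$w{\left(O,x \right)} = \frac{3}{2}$
$h{\left(J,I \right)} = 5 + J$ ($h{\left(J,I \right)} = J + 5 = 5 + J$)
$f{\left(L \right)} = 6$ ($f{\left(L \right)} = 8 - \left(5 - 3\right) = 8 - 2 = 6$)
$S = 4$ ($S = 6 - 2 = 4$)
$\left(269 - 419\right) \left(-3 + S f{\left(w{\left(2,-5 \right)} \right)}\right) = \left(269 - 419\right) \left(-3 + 4 \cdot 6\right) = - 150 \left(-3 + 24\right) = \left(-150\right) 21 = -3150$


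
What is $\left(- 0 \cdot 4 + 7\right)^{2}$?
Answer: $49$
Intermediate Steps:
$\left(- 0 \cdot 4 + 7\right)^{2} = \left(\left(-1\right) 0 + 7\right)^{2} = \left(0 + 7\right)^{2} = 7^{2} = 49$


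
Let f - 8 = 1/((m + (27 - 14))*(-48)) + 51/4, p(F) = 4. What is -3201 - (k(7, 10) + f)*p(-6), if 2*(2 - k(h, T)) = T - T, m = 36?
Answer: -1935695/588 ≈ -3292.0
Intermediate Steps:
k(h, T) = 2 (k(h, T) = 2 - (T - T)/2 = 2 - ½*0 = 2 + 0 = 2)
f = 48803/2352 (f = 8 + (1/((36 + (27 - 14))*(-48)) + 51/4) = 8 + (-1/48/(36 + 13) + 51*(¼)) = 8 + (-1/48/49 + 51/4) = 8 + ((1/49)*(-1/48) + 51/4) = 8 + (-1/2352 + 51/4) = 8 + 29987/2352 = 48803/2352 ≈ 20.750)
-3201 - (k(7, 10) + f)*p(-6) = -3201 - (2 + 48803/2352)*4 = -3201 - 53507*4/2352 = -3201 - 1*53507/588 = -3201 - 53507/588 = -1935695/588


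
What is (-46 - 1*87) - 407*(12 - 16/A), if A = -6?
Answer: -18307/3 ≈ -6102.3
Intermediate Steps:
(-46 - 1*87) - 407*(12 - 16/A) = (-46 - 1*87) - 407*(12 - 16/(-6)) = (-46 - 87) - 407*(12 - 16*(-1)/6) = -133 - 407*(12 - 2*(-4/3)) = -133 - 407*(12 + 8/3) = -133 - 407*44/3 = -133 - 17908/3 = -18307/3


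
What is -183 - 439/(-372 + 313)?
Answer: -10358/59 ≈ -175.56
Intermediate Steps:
-183 - 439/(-372 + 313) = -183 - 439/(-59) = -183 - 1/59*(-439) = -183 + 439/59 = -10358/59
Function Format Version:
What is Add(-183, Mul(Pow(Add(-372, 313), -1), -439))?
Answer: Rational(-10358, 59) ≈ -175.56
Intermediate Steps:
Add(-183, Mul(Pow(Add(-372, 313), -1), -439)) = Add(-183, Mul(Pow(-59, -1), -439)) = Add(-183, Mul(Rational(-1, 59), -439)) = Add(-183, Rational(439, 59)) = Rational(-10358, 59)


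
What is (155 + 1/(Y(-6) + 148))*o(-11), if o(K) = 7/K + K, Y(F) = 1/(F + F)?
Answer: -35217536/19525 ≈ -1803.7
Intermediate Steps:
Y(F) = 1/(2*F)
o(K) = K + 7/K
(155 + 1/(Y(-6) + 148))*o(-11) = (155 + 1/((1/2)/(-6) + 148))*(-11 + 7/(-11)) = (155 + 1/((1/2)*(-1/6) + 148))*(-11 + 7*(-1/11)) = (155 + 1/(-1/12 + 148))*(-11 - 7/11) = (155 + 1/(1775/12))*(-128/11) = (155 + 12/1775)*(-128/11) = (275137/1775)*(-128/11) = -35217536/19525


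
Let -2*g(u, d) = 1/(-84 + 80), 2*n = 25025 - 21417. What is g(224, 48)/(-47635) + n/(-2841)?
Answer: -687471161/1082648280 ≈ -0.63499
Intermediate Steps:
n = 1804 (n = (25025 - 21417)/2 = (½)*3608 = 1804)
g(u, d) = ⅛ (g(u, d) = -1/(2*(-84 + 80)) = -½/(-4) = -½*(-¼) = ⅛)
g(224, 48)/(-47635) + n/(-2841) = (⅛)/(-47635) + 1804/(-2841) = (⅛)*(-1/47635) + 1804*(-1/2841) = -1/381080 - 1804/2841 = -687471161/1082648280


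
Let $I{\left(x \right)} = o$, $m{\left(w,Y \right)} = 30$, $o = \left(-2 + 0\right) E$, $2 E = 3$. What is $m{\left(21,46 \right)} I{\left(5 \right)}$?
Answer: $-90$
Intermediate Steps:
$E = \frac{3}{2}$ ($E = \frac{1}{2} \cdot 3 = \frac{3}{2} \approx 1.5$)
$o = -3$ ($o = \left(-2 + 0\right) \frac{3}{2} = \left(-2\right) \frac{3}{2} = -3$)
$I{\left(x \right)} = -3$
$m{\left(21,46 \right)} I{\left(5 \right)} = 30 \left(-3\right) = -90$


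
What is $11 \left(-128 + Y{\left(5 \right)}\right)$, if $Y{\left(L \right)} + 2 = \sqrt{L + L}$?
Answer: $-1430 + 11 \sqrt{10} \approx -1395.2$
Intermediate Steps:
$Y{\left(L \right)} = -2 + \sqrt{2} \sqrt{L}$ ($Y{\left(L \right)} = -2 + \sqrt{L + L} = -2 + \sqrt{2 L} = -2 + \sqrt{2} \sqrt{L}$)
$11 \left(-128 + Y{\left(5 \right)}\right) = 11 \left(-128 - \left(2 - \sqrt{2} \sqrt{5}\right)\right) = 11 \left(-128 - \left(2 - \sqrt{10}\right)\right) = 11 \left(-130 + \sqrt{10}\right) = -1430 + 11 \sqrt{10}$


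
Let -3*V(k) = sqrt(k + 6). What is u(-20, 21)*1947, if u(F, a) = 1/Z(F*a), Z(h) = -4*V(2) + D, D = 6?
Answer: 52569/98 - 11682*sqrt(2)/49 ≈ 199.26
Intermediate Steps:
V(k) = -sqrt(6 + k)/3 (V(k) = -sqrt(k + 6)/3 = -sqrt(6 + k)/3)
Z(h) = 6 + 8*sqrt(2)/3 (Z(h) = -(-4)*sqrt(6 + 2)/3 + 6 = -(-4)*sqrt(8)/3 + 6 = -(-4)*2*sqrt(2)/3 + 6 = -(-8)*sqrt(2)/3 + 6 = 8*sqrt(2)/3 + 6 = 6 + 8*sqrt(2)/3)
u(F, a) = 1/(6 + 8*sqrt(2)/3)
u(-20, 21)*1947 = (27/98 - 6*sqrt(2)/49)*1947 = 52569/98 - 11682*sqrt(2)/49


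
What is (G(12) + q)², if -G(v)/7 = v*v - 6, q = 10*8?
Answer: 784996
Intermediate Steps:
q = 80
G(v) = 42 - 7*v² (G(v) = -7*(v*v - 6) = -7*(v² - 6) = -7*(-6 + v²) = 42 - 7*v²)
(G(12) + q)² = ((42 - 7*12²) + 80)² = ((42 - 7*144) + 80)² = ((42 - 1008) + 80)² = (-966 + 80)² = (-886)² = 784996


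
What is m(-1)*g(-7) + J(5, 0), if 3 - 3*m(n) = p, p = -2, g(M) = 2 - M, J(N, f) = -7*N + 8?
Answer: -12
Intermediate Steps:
J(N, f) = 8 - 7*N
m(n) = 5/3 (m(n) = 1 - 1/3*(-2) = 1 + 2/3 = 5/3)
m(-1)*g(-7) + J(5, 0) = 5*(2 - 1*(-7))/3 + (8 - 7*5) = 5*(2 + 7)/3 + (8 - 35) = (5/3)*9 - 27 = 15 - 27 = -12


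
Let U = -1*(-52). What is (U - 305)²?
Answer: 64009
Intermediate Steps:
U = 52
(U - 305)² = (52 - 305)² = (-253)² = 64009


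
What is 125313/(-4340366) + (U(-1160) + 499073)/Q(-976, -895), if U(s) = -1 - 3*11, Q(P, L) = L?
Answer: -2166124063409/3884627570 ≈ -557.61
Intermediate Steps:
U(s) = -34 (U(s) = -1 - 33 = -34)
125313/(-4340366) + (U(-1160) + 499073)/Q(-976, -895) = 125313/(-4340366) + (-34 + 499073)/(-895) = 125313*(-1/4340366) + 499039*(-1/895) = -125313/4340366 - 499039/895 = -2166124063409/3884627570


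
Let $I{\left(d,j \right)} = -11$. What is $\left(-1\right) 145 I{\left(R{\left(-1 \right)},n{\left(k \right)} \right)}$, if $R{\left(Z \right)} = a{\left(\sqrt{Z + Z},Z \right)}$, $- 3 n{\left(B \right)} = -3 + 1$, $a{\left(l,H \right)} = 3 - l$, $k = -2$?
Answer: $1595$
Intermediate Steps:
$n{\left(B \right)} = \frac{2}{3}$ ($n{\left(B \right)} = - \frac{-3 + 1}{3} = \left(- \frac{1}{3}\right) \left(-2\right) = \frac{2}{3}$)
$R{\left(Z \right)} = 3 - \sqrt{2} \sqrt{Z}$ ($R{\left(Z \right)} = 3 - \sqrt{Z + Z} = 3 - \sqrt{2 Z} = 3 - \sqrt{2} \sqrt{Z}$)
$\left(-1\right) 145 I{\left(R{\left(-1 \right)},n{\left(k \right)} \right)} = \left(-1\right) 145 \left(-11\right) = \left(-145\right) \left(-11\right) = 1595$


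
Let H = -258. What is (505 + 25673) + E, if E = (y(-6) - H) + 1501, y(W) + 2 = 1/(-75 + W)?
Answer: 2262734/81 ≈ 27935.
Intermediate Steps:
y(W) = -2 + 1/(-75 + W)
E = 142316/81 (E = ((151 - 2*(-6))/(-75 - 6) - 1*(-258)) + 1501 = ((151 + 12)/(-81) + 258) + 1501 = (-1/81*163 + 258) + 1501 = (-163/81 + 258) + 1501 = 20735/81 + 1501 = 142316/81 ≈ 1757.0)
(505 + 25673) + E = (505 + 25673) + 142316/81 = 26178 + 142316/81 = 2262734/81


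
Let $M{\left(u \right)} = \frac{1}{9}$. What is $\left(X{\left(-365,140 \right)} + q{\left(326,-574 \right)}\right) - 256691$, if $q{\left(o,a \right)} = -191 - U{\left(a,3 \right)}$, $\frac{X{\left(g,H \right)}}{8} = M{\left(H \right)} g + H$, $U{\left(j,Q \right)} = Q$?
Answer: $- \frac{2304805}{9} \approx -2.5609 \cdot 10^{5}$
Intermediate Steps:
$M{\left(u \right)} = \frac{1}{9}$
$X{\left(g,H \right)} = 8 H + \frac{8 g}{9}$ ($X{\left(g,H \right)} = 8 \left(\frac{g}{9} + H\right) = 8 \left(H + \frac{g}{9}\right) = 8 H + \frac{8 g}{9}$)
$q{\left(o,a \right)} = -194$ ($q{\left(o,a \right)} = -191 - 3 = -194$)
$\left(X{\left(-365,140 \right)} + q{\left(326,-574 \right)}\right) - 256691 = \left(\left(8 \cdot 140 + \frac{8}{9} \left(-365\right)\right) - 194\right) - 256691 = \left(\left(1120 - \frac{2920}{9}\right) - 194\right) - 256691 = \left(\frac{7160}{9} - 194\right) - 256691 = \frac{5414}{9} - 256691 = - \frac{2304805}{9}$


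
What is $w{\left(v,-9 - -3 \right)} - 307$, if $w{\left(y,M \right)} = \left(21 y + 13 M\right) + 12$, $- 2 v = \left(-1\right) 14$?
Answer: $-226$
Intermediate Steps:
$v = 7$ ($v = - \frac{\left(-1\right) 14}{2} = \left(- \frac{1}{2}\right) \left(-14\right) = 7$)
$w{\left(y,M \right)} = 12 + 13 M + 21 y$ ($w{\left(y,M \right)} = \left(13 M + 21 y\right) + 12 = 12 + 13 M + 21 y$)
$w{\left(v,-9 - -3 \right)} - 307 = \left(12 + 13 \left(-9 - -3\right) + 21 \cdot 7\right) - 307 = \left(12 + 13 \left(-9 + 3\right) + 147\right) - 307 = \left(12 + 13 \left(-6\right) + 147\right) - 307 = \left(12 - 78 + 147\right) - 307 = 81 - 307 = -226$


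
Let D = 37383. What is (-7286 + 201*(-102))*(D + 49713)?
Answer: -2420223648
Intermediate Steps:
(-7286 + 201*(-102))*(D + 49713) = (-7286 + 201*(-102))*(37383 + 49713) = (-7286 - 20502)*87096 = -27788*87096 = -2420223648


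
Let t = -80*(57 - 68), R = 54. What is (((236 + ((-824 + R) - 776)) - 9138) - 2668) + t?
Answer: -12236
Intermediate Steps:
t = 880 (t = -80*(-11) = 880)
(((236 + ((-824 + R) - 776)) - 9138) - 2668) + t = (((236 + ((-824 + 54) - 776)) - 9138) - 2668) + 880 = (((236 + (-770 - 776)) - 9138) - 2668) + 880 = (((236 - 1546) - 9138) - 2668) + 880 = ((-1310 - 9138) - 2668) + 880 = (-10448 - 2668) + 880 = -13116 + 880 = -12236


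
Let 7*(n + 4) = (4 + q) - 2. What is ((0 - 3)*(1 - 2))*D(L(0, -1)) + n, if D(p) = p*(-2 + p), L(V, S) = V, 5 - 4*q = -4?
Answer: -95/28 ≈ -3.3929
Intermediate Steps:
q = 9/4 (q = 5/4 - 1/4*(-4) = 5/4 + 1 = 9/4 ≈ 2.2500)
n = -95/28 (n = -4 + ((4 + 9/4) - 2)/7 = -4 + (25/4 - 2)/7 = -4 + (1/7)*(17/4) = -4 + 17/28 = -95/28 ≈ -3.3929)
((0 - 3)*(1 - 2))*D(L(0, -1)) + n = ((0 - 3)*(1 - 2))*(0*(-2 + 0)) - 95/28 = (-3*(-1))*(0*(-2)) - 95/28 = 3*0 - 95/28 = 0 - 95/28 = -95/28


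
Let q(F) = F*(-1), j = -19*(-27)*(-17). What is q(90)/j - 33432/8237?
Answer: -32313238/7981653 ≈ -4.0484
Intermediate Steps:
j = -8721 (j = 513*(-17) = -8721)
q(F) = -F
q(90)/j - 33432/8237 = -1*90/(-8721) - 33432/8237 = -90*(-1/8721) - 33432*1/8237 = 10/969 - 33432/8237 = -32313238/7981653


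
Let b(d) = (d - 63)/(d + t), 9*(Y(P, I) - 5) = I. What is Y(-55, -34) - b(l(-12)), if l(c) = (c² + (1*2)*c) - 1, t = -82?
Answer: -97/333 ≈ -0.29129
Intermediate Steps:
l(c) = -1 + c² + 2*c (l(c) = (c² + 2*c) - 1 = -1 + c² + 2*c)
Y(P, I) = 5 + I/9
b(d) = (-63 + d)/(-82 + d) (b(d) = (d - 63)/(d - 82) = (-63 + d)/(-82 + d))
Y(-55, -34) - b(l(-12)) = (5 + (⅑)*(-34)) - (-63 + (-1 + (-12)² + 2*(-12)))/(-82 + (-1 + (-12)² + 2*(-12))) = (5 - 34/9) - (-63 + (-1 + 144 - 24))/(-82 + (-1 + 144 - 24)) = 11/9 - (-63 + 119)/(-82 + 119) = 11/9 - 56/37 = -97/333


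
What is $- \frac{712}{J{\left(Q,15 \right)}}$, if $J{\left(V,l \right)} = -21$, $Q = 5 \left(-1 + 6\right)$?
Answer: $\frac{712}{21} \approx 33.905$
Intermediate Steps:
$Q = 25$ ($Q = 5 \cdot 5 = 25$)
$- \frac{712}{J{\left(Q,15 \right)}} = - \frac{712}{-21} = \left(-712\right) \left(- \frac{1}{21}\right) = \frac{712}{21}$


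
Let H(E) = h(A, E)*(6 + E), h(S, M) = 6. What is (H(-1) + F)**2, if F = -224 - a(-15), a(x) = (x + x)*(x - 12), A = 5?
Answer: 1008016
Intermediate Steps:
a(x) = 2*x*(-12 + x) (a(x) = (2*x)*(-12 + x) = 2*x*(-12 + x))
H(E) = 36 + 6*E (H(E) = 6*(6 + E) = 36 + 6*E)
F = -1034 (F = -224 - 2*(-15)*(-12 - 15) = -224 - 2*(-15)*(-27) = -224 - 1*810 = -224 - 810 = -1034)
(H(-1) + F)**2 = ((36 + 6*(-1)) - 1034)**2 = ((36 - 6) - 1034)**2 = (30 - 1034)**2 = (-1004)**2 = 1008016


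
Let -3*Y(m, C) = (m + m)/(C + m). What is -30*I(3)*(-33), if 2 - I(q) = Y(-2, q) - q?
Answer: 3630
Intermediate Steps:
Y(m, C) = -2*m/(3*(C + m)) (Y(m, C) = -(m + m)/(3*(C + m)) = -2*m/(3*(C + m)))
I(q) = 2 + q - 4/(-6 + 3*q) (I(q) = 2 - (-2*(-2)/(3*q + 3*(-2)) - q) = 2 - (-2*(-2)/(3*q - 6) - q) = 2 - (-2*(-2)/(-6 + 3*q) - q) = 2 - (4/(-6 + 3*q) - q) = 2 - (-q + 4/(-6 + 3*q)) = 2 + (q - 4/(-6 + 3*q)) = 2 + q - 4/(-6 + 3*q))
-30*I(3)*(-33) = -30*(-16/3 + 3²)/(-2 + 3)*(-33) = -30*(-16/3 + 9)/1*(-33) = -30*11/3*(-33) = -110*(-33) = 3630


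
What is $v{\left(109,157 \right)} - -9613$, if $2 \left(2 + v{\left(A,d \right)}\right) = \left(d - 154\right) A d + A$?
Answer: $35335$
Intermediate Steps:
$v{\left(A,d \right)} = -2 + \frac{A}{2} + \frac{A d \left(-154 + d\right)}{2}$ ($v{\left(A,d \right)} = -2 + \frac{\left(d - 154\right) A d + A}{2} = -2 + \frac{\left(-154 + d\right) A d + A}{2} = -2 + \frac{A \left(-154 + d\right) d + A}{2} = -2 + \frac{A d \left(-154 + d\right) + A}{2} = -2 + \frac{A + A d \left(-154 + d\right)}{2} = -2 + \left(\frac{A}{2} + \frac{A d \left(-154 + d\right)}{2}\right) = -2 + \frac{A}{2} + \frac{A d \left(-154 + d\right)}{2}$)
$v{\left(109,157 \right)} - -9613 = \left(-2 + \frac{1}{2} \cdot 109 + \frac{1}{2} \cdot 109 \cdot 157^{2} - 8393 \cdot 157\right) - -9613 = \left(-2 + \frac{109}{2} + \frac{1}{2} \cdot 109 \cdot 24649 - 1317701\right) + 9613 = \left(-2 + \frac{109}{2} + \frac{2686741}{2} - 1317701\right) + 9613 = 25722 + 9613 = 35335$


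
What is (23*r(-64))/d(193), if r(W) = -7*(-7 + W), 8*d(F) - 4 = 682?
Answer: 6532/49 ≈ 133.31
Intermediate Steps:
d(F) = 343/4 (d(F) = ½ + (⅛)*682 = ½ + 341/4 = 343/4)
r(W) = 49 - 7*W
(23*r(-64))/d(193) = (23*(49 - 7*(-64)))/(343/4) = (23*(49 + 448))*(4/343) = (23*497)*(4/343) = 11431*(4/343) = 6532/49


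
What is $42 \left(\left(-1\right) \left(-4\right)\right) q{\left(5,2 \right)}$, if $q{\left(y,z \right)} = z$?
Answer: $336$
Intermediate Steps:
$42 \left(\left(-1\right) \left(-4\right)\right) q{\left(5,2 \right)} = 42 \left(\left(-1\right) \left(-4\right)\right) 2 = 42 \cdot 4 \cdot 2 = 168 \cdot 2 = 336$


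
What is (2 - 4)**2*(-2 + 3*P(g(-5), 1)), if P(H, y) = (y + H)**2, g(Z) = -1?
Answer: -8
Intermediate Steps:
P(H, y) = (H + y)**2
(2 - 4)**2*(-2 + 3*P(g(-5), 1)) = (2 - 4)**2*(-2 + 3*(-1 + 1)**2) = (-2)**2*(-2 + 3*0**2) = 4*(-2 + 3*0) = 4*(-2 + 0) = 4*(-2) = -8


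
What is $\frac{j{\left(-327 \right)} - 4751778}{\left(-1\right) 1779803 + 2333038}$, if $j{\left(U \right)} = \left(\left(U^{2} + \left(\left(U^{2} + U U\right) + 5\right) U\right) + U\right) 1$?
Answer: $- \frac{74578377}{553235} \approx -134.8$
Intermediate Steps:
$j{\left(U \right)} = U + U^{2} + U \left(5 + 2 U^{2}\right)$ ($j{\left(U \right)} = \left(\left(U^{2} + \left(\left(U^{2} + U^{2}\right) + 5\right) U\right) + U\right) 1 = \left(\left(U^{2} + \left(2 U^{2} + 5\right) U\right) + U\right) 1 = \left(\left(U^{2} + \left(5 + 2 U^{2}\right) U\right) + U\right) 1 = \left(\left(U^{2} + U \left(5 + 2 U^{2}\right)\right) + U\right) 1 = \left(U + U^{2} + U \left(5 + 2 U^{2}\right)\right) 1 = U + U^{2} + U \left(5 + 2 U^{2}\right)$)
$\frac{j{\left(-327 \right)} - 4751778}{\left(-1\right) 1779803 + 2333038} = \frac{- 327 \left(6 - 327 + 2 \left(-327\right)^{2}\right) - 4751778}{\left(-1\right) 1779803 + 2333038} = \frac{- 327 \left(6 - 327 + 2 \cdot 106929\right) - 4751778}{-1779803 + 2333038} = \frac{- 327 \left(6 - 327 + 213858\right) - 4751778}{553235} = \left(\left(-327\right) 213537 - 4751778\right) \frac{1}{553235} = \left(-69826599 - 4751778\right) \frac{1}{553235} = \left(-74578377\right) \frac{1}{553235} = - \frac{74578377}{553235}$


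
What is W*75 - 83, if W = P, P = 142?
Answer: 10567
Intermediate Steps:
W = 142
W*75 - 83 = 142*75 - 83 = 10650 - 83 = 10567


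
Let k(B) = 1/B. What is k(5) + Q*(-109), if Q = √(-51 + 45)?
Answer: ⅕ - 109*I*√6 ≈ 0.2 - 266.99*I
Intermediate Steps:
Q = I*√6 (Q = √(-6) = I*√6 ≈ 2.4495*I)
k(5) + Q*(-109) = 1/5 + (I*√6)*(-109) = ⅕ - 109*I*√6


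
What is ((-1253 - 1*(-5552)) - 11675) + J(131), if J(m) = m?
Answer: -7245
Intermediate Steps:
((-1253 - 1*(-5552)) - 11675) + J(131) = ((-1253 - 1*(-5552)) - 11675) + 131 = ((-1253 + 5552) - 11675) + 131 = (4299 - 11675) + 131 = -7376 + 131 = -7245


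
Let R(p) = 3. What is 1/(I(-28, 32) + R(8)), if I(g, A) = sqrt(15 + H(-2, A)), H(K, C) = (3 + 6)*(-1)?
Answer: 1 - sqrt(6)/3 ≈ 0.18350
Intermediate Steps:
H(K, C) = -9 (H(K, C) = 9*(-1) = -9)
I(g, A) = sqrt(6) (I(g, A) = sqrt(15 - 9) = sqrt(6))
1/(I(-28, 32) + R(8)) = 1/(sqrt(6) + 3) = 1/(3 + sqrt(6))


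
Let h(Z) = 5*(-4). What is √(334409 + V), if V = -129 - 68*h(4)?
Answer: 2*√83910 ≈ 579.34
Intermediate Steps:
h(Z) = -20
V = 1231 (V = -129 - 68*(-20) = -129 + 1360 = 1231)
√(334409 + V) = √(334409 + 1231) = √335640 = 2*√83910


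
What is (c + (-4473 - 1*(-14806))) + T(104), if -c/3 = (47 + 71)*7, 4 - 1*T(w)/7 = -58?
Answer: 8289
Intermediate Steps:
T(w) = 434 (T(w) = 28 - 7*(-58) = 28 + 406 = 434)
c = -2478 (c = -3*(47 + 71)*7 = -354*7 = -3*826 = -2478)
(c + (-4473 - 1*(-14806))) + T(104) = (-2478 + (-4473 - 1*(-14806))) + 434 = (-2478 + (-4473 + 14806)) + 434 = (-2478 + 10333) + 434 = 7855 + 434 = 8289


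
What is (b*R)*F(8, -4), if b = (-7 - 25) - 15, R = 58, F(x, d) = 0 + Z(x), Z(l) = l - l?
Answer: 0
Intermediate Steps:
Z(l) = 0
F(x, d) = 0 (F(x, d) = 0 + 0 = 0)
b = -47 (b = -32 - 15 = -47)
(b*R)*F(8, -4) = -47*58*0 = -2726*0 = 0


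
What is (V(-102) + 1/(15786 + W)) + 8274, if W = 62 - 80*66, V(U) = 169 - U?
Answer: 90303561/10568 ≈ 8545.0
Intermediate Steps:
W = -5218 (W = 62 - 5280 = -5218)
(V(-102) + 1/(15786 + W)) + 8274 = ((169 - 1*(-102)) + 1/(15786 - 5218)) + 8274 = ((169 + 102) + 1/10568) + 8274 = (271 + 1/10568) + 8274 = 2863929/10568 + 8274 = 90303561/10568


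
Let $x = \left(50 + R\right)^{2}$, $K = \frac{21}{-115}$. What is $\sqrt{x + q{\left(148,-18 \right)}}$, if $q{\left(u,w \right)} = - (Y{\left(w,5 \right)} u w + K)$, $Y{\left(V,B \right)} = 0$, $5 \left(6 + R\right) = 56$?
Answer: $\frac{\sqrt{40299519}}{115} \approx 55.202$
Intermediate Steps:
$R = \frac{26}{5}$ ($R = -6 + \frac{1}{5} \cdot 56 = -6 + \frac{56}{5} = \frac{26}{5} \approx 5.2$)
$K = - \frac{21}{115}$ ($K = 21 \left(- \frac{1}{115}\right) = - \frac{21}{115} \approx -0.18261$)
$q{\left(u,w \right)} = \frac{21}{115}$ ($q{\left(u,w \right)} = - (0 u w - \frac{21}{115}) = - (0 w - \frac{21}{115}) = - (0 - \frac{21}{115}) = \left(-1\right) \left(- \frac{21}{115}\right) = \frac{21}{115}$)
$x = \frac{76176}{25}$ ($x = \left(50 + \frac{26}{5}\right)^{2} = \left(\frac{276}{5}\right)^{2} = \frac{76176}{25} \approx 3047.0$)
$\sqrt{x + q{\left(148,-18 \right)}} = \sqrt{\frac{76176}{25} + \frac{21}{115}} = \sqrt{\frac{1752153}{575}} = \frac{\sqrt{40299519}}{115}$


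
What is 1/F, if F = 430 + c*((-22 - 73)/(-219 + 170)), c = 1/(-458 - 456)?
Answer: 44786/19257885 ≈ 0.0023256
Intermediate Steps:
c = -1/914 (c = 1/(-914) = -1/914 ≈ -0.0010941)
F = 19257885/44786 (F = 430 - (-22 - 73)/(914*(-219 + 170)) = 430 - (-95)/(914*(-49)) = 430 - (-95)*(-1)/(914*49) = 430 - 1/914*95/49 = 430 - 95/44786 = 19257885/44786 ≈ 430.00)
1/F = 1/(19257885/44786) = 44786/19257885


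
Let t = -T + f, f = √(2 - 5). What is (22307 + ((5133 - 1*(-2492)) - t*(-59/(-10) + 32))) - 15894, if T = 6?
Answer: 71327/5 - 379*I*√3/10 ≈ 14265.0 - 65.645*I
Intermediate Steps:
f = I*√3 (f = √(-3) = I*√3 ≈ 1.732*I)
t = -6 + I*√3 (t = -1*6 + I*√3 = -6 + I*√3 ≈ -6.0 + 1.732*I)
(22307 + ((5133 - 1*(-2492)) - t*(-59/(-10) + 32))) - 15894 = (22307 + ((5133 - 1*(-2492)) - (-6 + I*√3)*(-59/(-10) + 32))) - 15894 = (22307 + ((5133 + 2492) - (-6 + I*√3)*(-59*(-⅒) + 32))) - 15894 = (22307 + (7625 - (-6 + I*√3)*(59/10 + 32))) - 15894 = (22307 + (7625 - (-6 + I*√3)*379/10)) - 15894 = (22307 + (7625 - (-1137/5 + 379*I*√3/10))) - 15894 = (22307 + (7625 + (1137/5 - 379*I*√3/10))) - 15894 = (22307 + (39262/5 - 379*I*√3/10)) - 15894 = (150797/5 - 379*I*√3/10) - 15894 = 71327/5 - 379*I*√3/10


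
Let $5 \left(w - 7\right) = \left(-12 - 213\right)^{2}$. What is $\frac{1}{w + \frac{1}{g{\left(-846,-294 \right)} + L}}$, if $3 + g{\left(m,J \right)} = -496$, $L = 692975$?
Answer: $\frac{692476}{7016166833} \approx 9.8697 \cdot 10^{-5}$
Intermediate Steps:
$g{\left(m,J \right)} = -499$ ($g{\left(m,J \right)} = -3 - 496 = -499$)
$w = 10132$ ($w = 7 + \frac{\left(-12 - 213\right)^{2}}{5} = 7 + \frac{\left(-225\right)^{2}}{5} = 7 + \frac{1}{5} \cdot 50625 = 7 + 10125 = 10132$)
$\frac{1}{w + \frac{1}{g{\left(-846,-294 \right)} + L}} = \frac{1}{10132 + \frac{1}{-499 + 692975}} = \frac{1}{10132 + \frac{1}{692476}} = \frac{1}{\frac{7016166833}{692476}} = \frac{692476}{7016166833}$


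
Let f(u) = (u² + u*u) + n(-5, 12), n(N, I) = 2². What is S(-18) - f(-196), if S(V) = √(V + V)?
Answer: -76836 + 6*I ≈ -76836.0 + 6.0*I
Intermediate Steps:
n(N, I) = 4
S(V) = √2*√V (S(V) = √(2*V) = √2*√V)
f(u) = 4 + 2*u² (f(u) = (u² + u*u) + 4 = (u² + u²) + 4 = 2*u² + 4 = 4 + 2*u²)
S(-18) - f(-196) = √2*√(-18) - (4 + 2*(-196)²) = √2*(3*I*√2) - (4 + 2*38416) = 6*I - (4 + 76832) = 6*I - 1*76836 = 6*I - 76836 = -76836 + 6*I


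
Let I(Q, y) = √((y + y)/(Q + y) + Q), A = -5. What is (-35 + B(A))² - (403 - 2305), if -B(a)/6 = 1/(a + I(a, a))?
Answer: 2569663/841 - 23640*I/841 ≈ 3055.5 - 28.109*I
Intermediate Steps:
I(Q, y) = √(Q + 2*y/(Q + y)) (I(Q, y) = √((2*y)/(Q + y) + Q) = √(2*y/(Q + y) + Q) = √(Q + 2*y/(Q + y)))
B(a) = -6/(a + √2*√((2*a + 2*a²)/a)/2) (B(a) = -6/(a + √((2*a + a*(a + a))/(a + a))) = -6/(a + √((2*a + a*(2*a))/((2*a)))) = -6/(a + √((1/(2*a))*(2*a + 2*a²))) = -6/(a + √((2*a + 2*a²)/(2*a))) = -6/(a + √2*√((2*a + 2*a²)/a)/2))
(-35 + B(A))² - (403 - 2305) = (-35 - 6/(-5 + √(1 - 5)))² - (403 - 2305) = (-35 - 6/(-5 + √(-4)))² - 1*(-1902) = (-35 - 6*(-5 - 2*I)/29)² + 1902 = 1902 + (-35 - 6*(-5 - 2*I)/29)²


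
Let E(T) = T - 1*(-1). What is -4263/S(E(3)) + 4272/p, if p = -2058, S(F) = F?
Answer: -1465057/1372 ≈ -1067.8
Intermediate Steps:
E(T) = 1 + T (E(T) = T + 1 = 1 + T)
-4263/S(E(3)) + 4272/p = -4263/(1 + 3) + 4272/(-2058) = -4263/4 + 4272*(-1/2058) = -4263*1/4 - 712/343 = -4263/4 - 712/343 = -1465057/1372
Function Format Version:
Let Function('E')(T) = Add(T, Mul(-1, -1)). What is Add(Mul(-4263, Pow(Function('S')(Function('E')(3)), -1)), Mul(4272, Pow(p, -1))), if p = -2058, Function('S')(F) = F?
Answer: Rational(-1465057, 1372) ≈ -1067.8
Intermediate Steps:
Function('E')(T) = Add(1, T) (Function('E')(T) = Add(T, 1) = Add(1, T))
Add(Mul(-4263, Pow(Function('S')(Function('E')(3)), -1)), Mul(4272, Pow(p, -1))) = Add(Mul(-4263, Pow(Add(1, 3), -1)), Mul(4272, Pow(-2058, -1))) = Add(Mul(-4263, Pow(4, -1)), Mul(4272, Rational(-1, 2058))) = Add(Mul(-4263, Rational(1, 4)), Rational(-712, 343)) = Add(Rational(-4263, 4), Rational(-712, 343)) = Rational(-1465057, 1372)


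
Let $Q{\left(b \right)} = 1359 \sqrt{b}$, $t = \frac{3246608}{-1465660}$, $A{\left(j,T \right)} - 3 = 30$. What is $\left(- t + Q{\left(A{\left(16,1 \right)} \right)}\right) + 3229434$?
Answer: $\frac{40803926578}{12635} + 1359 \sqrt{33} \approx 3.2372 \cdot 10^{6}$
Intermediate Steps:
$A{\left(j,T \right)} = 33$ ($A{\left(j,T \right)} = 3 + 30 = 33$)
$t = - \frac{27988}{12635}$ ($t = 3246608 \left(- \frac{1}{1465660}\right) = - \frac{27988}{12635} \approx -2.2151$)
$\left(- t + Q{\left(A{\left(16,1 \right)} \right)}\right) + 3229434 = \left(\left(-1\right) \left(- \frac{27988}{12635}\right) + 1359 \sqrt{33}\right) + 3229434 = \left(\frac{27988}{12635} + 1359 \sqrt{33}\right) + 3229434 = \frac{40803926578}{12635} + 1359 \sqrt{33}$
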